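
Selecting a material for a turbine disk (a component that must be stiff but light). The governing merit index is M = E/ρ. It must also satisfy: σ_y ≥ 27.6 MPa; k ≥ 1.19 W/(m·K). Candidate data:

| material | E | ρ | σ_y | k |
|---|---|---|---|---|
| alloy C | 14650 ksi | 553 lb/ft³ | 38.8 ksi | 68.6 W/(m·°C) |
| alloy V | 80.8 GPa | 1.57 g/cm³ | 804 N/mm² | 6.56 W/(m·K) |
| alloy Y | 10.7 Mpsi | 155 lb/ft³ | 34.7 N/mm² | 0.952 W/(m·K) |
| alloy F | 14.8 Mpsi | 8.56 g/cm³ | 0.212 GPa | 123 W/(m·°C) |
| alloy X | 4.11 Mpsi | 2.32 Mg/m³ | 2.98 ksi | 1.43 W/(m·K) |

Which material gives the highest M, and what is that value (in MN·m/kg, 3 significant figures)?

alloy V, M = 51.5 MN·m/kg

Screen on constraints: σ_y ≥ 27.6 MPa; k ≥ 1.19 W/(m·K). Survivors: alloy C, alloy V, alloy F.
Convert each candidate to consistent units, then evaluate M:
  alloy C: E = 101.0 GPa, ρ = 8858 kg/m³
  alloy V: E = 80.80 GPa, ρ = 1570 kg/m³
  alloy F: E = 102.0 GPa, ρ = 8560 kg/m³
  alloy V: M = 51.5 MN·m/kg
  alloy F: M = 11.9 MN·m/kg
  alloy C: M = 11.4 MN·m/kg
The maximum is for alloy V.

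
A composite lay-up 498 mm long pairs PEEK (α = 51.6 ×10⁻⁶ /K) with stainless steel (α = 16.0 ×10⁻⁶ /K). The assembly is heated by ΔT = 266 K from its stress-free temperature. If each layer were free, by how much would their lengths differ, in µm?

Δα = |51.6 − 16.0|×10⁻⁶/K = 35.6×10⁻⁶/K.
ΔL_mismatch = Δα·L·ΔT = 35.6×10⁻⁶ × 498.0 mm × 266.0 K = 4720 µm.

4720 µm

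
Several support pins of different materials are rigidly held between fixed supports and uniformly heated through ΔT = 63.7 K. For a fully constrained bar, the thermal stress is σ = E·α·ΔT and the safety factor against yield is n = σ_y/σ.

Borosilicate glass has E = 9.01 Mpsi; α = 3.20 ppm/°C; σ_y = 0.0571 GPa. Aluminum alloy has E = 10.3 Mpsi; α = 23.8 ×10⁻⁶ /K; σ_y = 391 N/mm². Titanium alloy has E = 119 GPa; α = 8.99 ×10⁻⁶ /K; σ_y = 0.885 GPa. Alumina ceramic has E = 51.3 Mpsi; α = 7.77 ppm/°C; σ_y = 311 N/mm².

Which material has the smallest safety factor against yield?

In consistent units (E in GPa, α in ×10⁻⁶/K, σ_y in MPa):
  borosilicate glass: E = 62.12, α = 3.20, σ_y = 57.10 → σ = 12.7 MPa, n = 4.51
  aluminum alloy: E = 71.02, α = 23.8, σ_y = 391.0 → σ = 108 MPa, n = 3.63
  titanium alloy: E = 119.0, α = 8.99, σ_y = 885.0 → σ = 68.1 MPa, n = 13.0
  alumina ceramic: E = 353.7, α = 7.77, σ_y = 311.0 → σ = 175 MPa, n = 1.78
Alumina ceramic has the lowest safety factor, n = 1.78.

alumina ceramic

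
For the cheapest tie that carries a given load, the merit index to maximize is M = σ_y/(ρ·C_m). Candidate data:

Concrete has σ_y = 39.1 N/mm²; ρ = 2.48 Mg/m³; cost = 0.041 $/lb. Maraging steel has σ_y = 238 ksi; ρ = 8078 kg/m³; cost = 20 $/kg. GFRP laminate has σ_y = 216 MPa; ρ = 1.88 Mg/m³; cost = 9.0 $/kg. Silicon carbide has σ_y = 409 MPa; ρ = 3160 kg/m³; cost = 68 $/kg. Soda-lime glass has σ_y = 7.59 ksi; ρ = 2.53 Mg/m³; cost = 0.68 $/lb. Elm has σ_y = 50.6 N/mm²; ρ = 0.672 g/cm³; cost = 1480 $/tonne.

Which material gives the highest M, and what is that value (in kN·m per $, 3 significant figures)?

Normalizing units and computing the index:
  concrete: σ_y = 39.10 MPa, ρ = 2480 kg/m³, cost = 0.09039 $/kg
  maraging steel: σ_y = 1641 MPa, ρ = 8078 kg/m³, cost = 20.00 $/kg
  GFRP laminate: σ_y = 216.0 MPa, ρ = 1880 kg/m³, cost = 9.000 $/kg
  silicon carbide: σ_y = 409.0 MPa, ρ = 3160 kg/m³, cost = 68.00 $/kg
  soda-lime glass: σ_y = 52.33 MPa, ρ = 2530 kg/m³, cost = 1.499 $/kg
  elm: σ_y = 50.60 MPa, ρ = 672.0 kg/m³, cost = 1.480 $/kg
  concrete: M = 174 kN·m per $
  elm: M = 50.9 kN·m per $
  soda-lime glass: M = 13.8 kN·m per $
  GFRP laminate: M = 12.8 kN·m per $
  maraging steel: M = 10.2 kN·m per $
  silicon carbide: M = 1.90 kN·m per $
Concrete has the largest M.

concrete, M = 174 kN·m per $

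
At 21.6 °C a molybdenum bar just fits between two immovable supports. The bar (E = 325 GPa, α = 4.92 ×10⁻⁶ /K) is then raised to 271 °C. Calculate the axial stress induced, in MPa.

ΔT = 249.4 K. Constrained thermal stress σ = E·α·ΔT = 325.0×10³ MPa × 4.92×10⁻⁶ × 249.4 = 399 MPa (compressive).

399 MPa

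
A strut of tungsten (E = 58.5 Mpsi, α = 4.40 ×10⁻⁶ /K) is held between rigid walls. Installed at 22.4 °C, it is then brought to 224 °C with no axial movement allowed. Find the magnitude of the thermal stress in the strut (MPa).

E = 58.5 Mpsi = 403.3 GPa.
ΔT = 201.6 K. Constrained thermal stress σ = E·α·ΔT = 403.3×10³ MPa × 4.40×10⁻⁶ × 201.6 = 358 MPa (compressive).

358 MPa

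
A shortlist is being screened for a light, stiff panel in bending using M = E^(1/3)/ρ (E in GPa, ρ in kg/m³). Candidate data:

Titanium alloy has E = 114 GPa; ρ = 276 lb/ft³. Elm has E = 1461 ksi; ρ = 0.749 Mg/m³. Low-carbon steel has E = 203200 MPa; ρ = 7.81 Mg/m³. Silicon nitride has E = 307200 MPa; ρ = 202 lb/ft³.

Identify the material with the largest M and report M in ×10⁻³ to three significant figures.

elm, M = 2.88×10⁻³

Normalizing units and computing the index:
  titanium alloy: E = 114.0 GPa, ρ = 4421 kg/m³
  elm: E = 10.07 GPa, ρ = 749.0 kg/m³
  low-carbon steel: E = 203.2 GPa, ρ = 7810 kg/m³
  silicon nitride: E = 307.2 GPa, ρ = 3236 kg/m³
  elm: M = 2.88×10⁻³
  silicon nitride: M = 2.09×10⁻³
  titanium alloy: M = 1.10×10⁻³
  low-carbon steel: M = 0.753×10⁻³
Elm has the largest M.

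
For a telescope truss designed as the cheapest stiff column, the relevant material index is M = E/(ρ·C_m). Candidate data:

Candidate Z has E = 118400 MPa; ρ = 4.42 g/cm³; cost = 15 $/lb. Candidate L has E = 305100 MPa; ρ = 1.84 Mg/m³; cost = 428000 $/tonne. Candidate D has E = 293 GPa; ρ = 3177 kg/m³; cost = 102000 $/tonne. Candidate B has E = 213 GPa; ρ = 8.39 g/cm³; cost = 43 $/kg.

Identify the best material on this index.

Normalizing units and computing the index:
  candidate Z: E = 118.4 GPa, ρ = 4420 kg/m³, cost = 33.07 $/kg
  candidate L: E = 305.1 GPa, ρ = 1840 kg/m³, cost = 428.0 $/kg
  candidate D: E = 293.0 GPa, ρ = 3177 kg/m³, cost = 102.0 $/kg
  candidate B: E = 213.0 GPa, ρ = 8390 kg/m³, cost = 43.00 $/kg
  candidate D: M = 0.904 MN·m per $
  candidate Z: M = 0.810 MN·m per $
  candidate B: M = 0.590 MN·m per $
  candidate L: M = 0.387 MN·m per $
Candidate D ranks first.

candidate D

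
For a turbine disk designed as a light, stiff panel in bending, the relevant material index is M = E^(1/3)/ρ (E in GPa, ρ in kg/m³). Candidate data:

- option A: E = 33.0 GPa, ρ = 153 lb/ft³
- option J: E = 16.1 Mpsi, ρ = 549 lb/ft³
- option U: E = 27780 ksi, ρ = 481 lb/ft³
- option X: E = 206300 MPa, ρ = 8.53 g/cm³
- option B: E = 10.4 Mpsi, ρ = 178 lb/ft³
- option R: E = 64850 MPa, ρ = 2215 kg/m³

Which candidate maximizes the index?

option R

Normalizing units and computing the index:
  option A: E = 33.00 GPa, ρ = 2451 kg/m³
  option J: E = 111.0 GPa, ρ = 8794 kg/m³
  option U: E = 191.5 GPa, ρ = 7705 kg/m³
  option X: E = 206.3 GPa, ρ = 8530 kg/m³
  option B: E = 71.71 GPa, ρ = 2851 kg/m³
  option R: E = 64.85 GPa, ρ = 2215 kg/m³
  option R: M = 1.81×10⁻³
  option B: M = 1.46×10⁻³
  option A: M = 1.31×10⁻³
  option U: M = 0.748×10⁻³
  option X: M = 0.693×10⁻³
  option J: M = 0.546×10⁻³
Option R has the largest M.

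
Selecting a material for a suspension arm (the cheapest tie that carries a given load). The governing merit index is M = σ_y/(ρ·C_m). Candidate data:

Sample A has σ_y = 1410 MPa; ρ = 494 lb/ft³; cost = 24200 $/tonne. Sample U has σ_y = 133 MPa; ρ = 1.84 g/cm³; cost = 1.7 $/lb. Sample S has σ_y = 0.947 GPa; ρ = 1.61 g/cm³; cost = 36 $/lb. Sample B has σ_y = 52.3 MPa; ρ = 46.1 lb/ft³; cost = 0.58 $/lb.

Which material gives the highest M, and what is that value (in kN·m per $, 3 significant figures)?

sample B, M = 55.4 kN·m per $

After converting to SI:
  sample A: σ_y = 1410 MPa, ρ = 7913 kg/m³, cost = 24.20 $/kg
  sample U: σ_y = 133.0 MPa, ρ = 1840 kg/m³, cost = 3.748 $/kg
  sample S: σ_y = 947.0 MPa, ρ = 1610 kg/m³, cost = 79.37 $/kg
  sample B: σ_y = 52.30 MPa, ρ = 738.5 kg/m³, cost = 1.279 $/kg
  sample B: M = 55.4 kN·m per $
  sample U: M = 19.3 kN·m per $
  sample S: M = 7.41 kN·m per $
  sample A: M = 7.36 kN·m per $
The maximum is for sample B.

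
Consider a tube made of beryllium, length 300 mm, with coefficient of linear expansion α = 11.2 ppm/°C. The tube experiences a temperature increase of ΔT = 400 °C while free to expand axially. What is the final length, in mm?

301.34 mm

ΔL = α·L₀·ΔT = 11.2×10⁻⁶ × 300 mm × 400.0 K = 1.34 mm.
L = L₀ + ΔL = 300 + 1.34 = 301.34 mm.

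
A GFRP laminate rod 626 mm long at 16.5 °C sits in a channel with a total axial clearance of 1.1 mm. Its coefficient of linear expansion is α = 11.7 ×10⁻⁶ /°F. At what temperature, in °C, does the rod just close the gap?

α = 11.7×10⁻⁶/°F × 9/5 = 21.1×10⁻⁶/K.
α·L₀·ΔT = 1.1 mm ⇒ ΔT = 1.1 / (21.1×10⁻⁶ × 626.0) = 83.44 K.
T = 16.5 + 83.44 = 99.94 °C.

99.9 °C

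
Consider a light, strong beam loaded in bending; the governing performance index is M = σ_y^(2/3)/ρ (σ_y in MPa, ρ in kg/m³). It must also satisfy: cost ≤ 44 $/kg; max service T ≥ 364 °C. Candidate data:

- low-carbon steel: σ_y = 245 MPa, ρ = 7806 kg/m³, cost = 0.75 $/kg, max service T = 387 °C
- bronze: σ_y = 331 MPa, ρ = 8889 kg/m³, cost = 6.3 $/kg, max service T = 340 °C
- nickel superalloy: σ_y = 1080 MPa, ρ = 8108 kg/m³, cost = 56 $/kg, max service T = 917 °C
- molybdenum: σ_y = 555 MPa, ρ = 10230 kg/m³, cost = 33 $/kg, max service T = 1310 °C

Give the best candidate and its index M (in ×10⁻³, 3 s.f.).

Screen on constraints: cost ≤ 44 $/kg; max service T ≥ 364 °C. Survivors: low-carbon steel, molybdenum.
Evaluate M for each candidate:
  molybdenum: M = 6.60×10⁻³
  low-carbon steel: M = 5.02×10⁻³
Molybdenum has the largest M.

molybdenum, M = 6.60×10⁻³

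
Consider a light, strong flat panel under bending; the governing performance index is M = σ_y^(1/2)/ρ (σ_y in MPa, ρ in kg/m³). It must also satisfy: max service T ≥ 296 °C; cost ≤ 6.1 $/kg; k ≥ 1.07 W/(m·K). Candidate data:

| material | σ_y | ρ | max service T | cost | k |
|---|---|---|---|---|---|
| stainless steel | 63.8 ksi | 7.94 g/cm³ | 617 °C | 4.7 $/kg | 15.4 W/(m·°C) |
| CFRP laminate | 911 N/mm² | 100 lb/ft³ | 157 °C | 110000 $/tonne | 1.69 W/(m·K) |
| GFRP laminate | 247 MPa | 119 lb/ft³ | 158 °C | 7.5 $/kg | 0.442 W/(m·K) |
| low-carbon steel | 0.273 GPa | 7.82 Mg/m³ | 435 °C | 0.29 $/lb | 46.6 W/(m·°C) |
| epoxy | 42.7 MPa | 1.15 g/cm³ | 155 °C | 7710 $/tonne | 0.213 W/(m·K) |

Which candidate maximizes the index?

stainless steel

Screen on constraints: max service T ≥ 296 °C; cost ≤ 6.1 $/kg; k ≥ 1.07 W/(m·K). Survivors: stainless steel, low-carbon steel.
After converting to SI:
  stainless steel: σ_y = 439.9 MPa, ρ = 7940 kg/m³
  low-carbon steel: σ_y = 273.0 MPa, ρ = 7820 kg/m³
  stainless steel: M = 2.64×10⁻³
  low-carbon steel: M = 2.11×10⁻³
Stainless steel ranks first.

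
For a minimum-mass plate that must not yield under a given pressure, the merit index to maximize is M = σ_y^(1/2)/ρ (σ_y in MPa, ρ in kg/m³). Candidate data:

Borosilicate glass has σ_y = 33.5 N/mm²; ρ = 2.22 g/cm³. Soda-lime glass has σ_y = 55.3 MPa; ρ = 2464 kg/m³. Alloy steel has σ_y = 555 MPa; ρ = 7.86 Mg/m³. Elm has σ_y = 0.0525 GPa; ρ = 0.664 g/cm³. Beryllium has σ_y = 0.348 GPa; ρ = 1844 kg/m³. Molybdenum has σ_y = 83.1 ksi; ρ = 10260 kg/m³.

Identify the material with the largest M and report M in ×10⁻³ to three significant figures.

elm, M = 10.9×10⁻³

Normalizing units and computing the index:
  borosilicate glass: σ_y = 33.50 MPa, ρ = 2220 kg/m³
  soda-lime glass: σ_y = 55.30 MPa, ρ = 2464 kg/m³
  alloy steel: σ_y = 555.0 MPa, ρ = 7860 kg/m³
  elm: σ_y = 52.50 MPa, ρ = 664.0 kg/m³
  beryllium: σ_y = 348.0 MPa, ρ = 1844 kg/m³
  molybdenum: σ_y = 573.0 MPa, ρ = 10260 kg/m³
  elm: M = 10.9×10⁻³
  beryllium: M = 10.1×10⁻³
  soda-lime glass: M = 3.02×10⁻³
  alloy steel: M = 3.00×10⁻³
  borosilicate glass: M = 2.61×10⁻³
  molybdenum: M = 2.33×10⁻³
The maximum is for elm.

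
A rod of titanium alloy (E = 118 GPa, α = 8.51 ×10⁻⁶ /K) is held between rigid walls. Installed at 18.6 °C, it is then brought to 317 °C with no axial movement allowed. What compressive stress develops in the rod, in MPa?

ΔT = 298.4 K. Constrained thermal stress σ = E·α·ΔT = 118.0×10³ MPa × 8.51×10⁻⁶ × 298.4 = 300 MPa (compressive).

300 MPa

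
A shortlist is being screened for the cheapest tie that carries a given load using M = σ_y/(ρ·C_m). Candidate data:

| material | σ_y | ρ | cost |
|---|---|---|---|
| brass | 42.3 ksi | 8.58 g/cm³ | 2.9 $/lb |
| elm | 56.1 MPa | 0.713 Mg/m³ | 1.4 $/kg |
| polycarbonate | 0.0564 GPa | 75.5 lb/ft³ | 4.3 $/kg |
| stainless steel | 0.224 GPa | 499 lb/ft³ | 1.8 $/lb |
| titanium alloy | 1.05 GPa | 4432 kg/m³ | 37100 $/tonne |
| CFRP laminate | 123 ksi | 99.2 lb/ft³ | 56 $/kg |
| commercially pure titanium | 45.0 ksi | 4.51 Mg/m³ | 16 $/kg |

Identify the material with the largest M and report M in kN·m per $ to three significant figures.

Convert each candidate to consistent units, then evaluate M:
  brass: σ_y = 291.6 MPa, ρ = 8580 kg/m³, cost = 6.393 $/kg
  elm: σ_y = 56.10 MPa, ρ = 713.0 kg/m³, cost = 1.400 $/kg
  polycarbonate: σ_y = 56.40 MPa, ρ = 1209 kg/m³, cost = 4.300 $/kg
  stainless steel: σ_y = 224.0 MPa, ρ = 7993 kg/m³, cost = 3.968 $/kg
  titanium alloy: σ_y = 1050 MPa, ρ = 4432 kg/m³, cost = 37.10 $/kg
  CFRP laminate: σ_y = 848.1 MPa, ρ = 1589 kg/m³, cost = 56.00 $/kg
  commercially pure titanium: σ_y = 310.3 MPa, ρ = 4510 kg/m³, cost = 16.00 $/kg
  elm: M = 56.2 kN·m per $
  polycarbonate: M = 10.8 kN·m per $
  CFRP laminate: M = 9.53 kN·m per $
  stainless steel: M = 7.06 kN·m per $
  titanium alloy: M = 6.39 kN·m per $
  brass: M = 5.32 kN·m per $
  commercially pure titanium: M = 4.30 kN·m per $
The maximum is for elm.

elm, M = 56.2 kN·m per $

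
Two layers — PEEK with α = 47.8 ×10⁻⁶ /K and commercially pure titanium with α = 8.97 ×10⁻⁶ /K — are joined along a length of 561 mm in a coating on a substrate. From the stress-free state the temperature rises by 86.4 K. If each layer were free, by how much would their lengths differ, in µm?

1880 µm

Δα = |47.8 − 8.97|×10⁻⁶/K = 38.8×10⁻⁶/K.
ΔL_mismatch = Δα·L·ΔT = 38.8×10⁻⁶ × 561.0 mm × 86.4 K = 1880 µm.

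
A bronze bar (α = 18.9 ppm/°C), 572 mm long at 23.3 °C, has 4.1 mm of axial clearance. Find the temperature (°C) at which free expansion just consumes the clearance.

403 °C

α·L₀·ΔT = 4.1 mm ⇒ ΔT = 4.1 / (18.9×10⁻⁶ × 572.0) = 379.3 K.
T = 23.3 + 379.3 = 402.6 °C.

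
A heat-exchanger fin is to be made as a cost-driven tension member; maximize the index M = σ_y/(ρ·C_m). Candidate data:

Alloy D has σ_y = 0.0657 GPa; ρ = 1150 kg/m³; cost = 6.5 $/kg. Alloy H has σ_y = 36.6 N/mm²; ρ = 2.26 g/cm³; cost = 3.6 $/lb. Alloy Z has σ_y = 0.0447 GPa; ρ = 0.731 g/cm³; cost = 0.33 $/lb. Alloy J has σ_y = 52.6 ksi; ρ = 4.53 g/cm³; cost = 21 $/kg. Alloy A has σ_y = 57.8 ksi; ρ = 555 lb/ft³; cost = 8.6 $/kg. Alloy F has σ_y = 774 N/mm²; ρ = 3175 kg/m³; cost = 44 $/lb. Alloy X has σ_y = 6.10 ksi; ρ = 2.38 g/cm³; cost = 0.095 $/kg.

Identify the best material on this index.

Putting every candidate on a common basis:
  alloy D: σ_y = 65.70 MPa, ρ = 1150 kg/m³, cost = 6.500 $/kg
  alloy H: σ_y = 36.60 MPa, ρ = 2260 kg/m³, cost = 7.937 $/kg
  alloy Z: σ_y = 44.70 MPa, ρ = 731.0 kg/m³, cost = 0.7275 $/kg
  alloy J: σ_y = 362.7 MPa, ρ = 4530 kg/m³, cost = 21.00 $/kg
  alloy A: σ_y = 398.5 MPa, ρ = 8890 kg/m³, cost = 8.600 $/kg
  alloy F: σ_y = 774.0 MPa, ρ = 3175 kg/m³, cost = 97.00 $/kg
  alloy X: σ_y = 42.06 MPa, ρ = 2380 kg/m³, cost = 0.09500 $/kg
  alloy X: M = 186 kN·m per $
  alloy Z: M = 84.1 kN·m per $
  alloy D: M = 8.79 kN·m per $
  alloy A: M = 5.21 kN·m per $
  alloy J: M = 3.81 kN·m per $
  alloy F: M = 2.51 kN·m per $
  alloy H: M = 2.04 kN·m per $
The maximum is for alloy X.

alloy X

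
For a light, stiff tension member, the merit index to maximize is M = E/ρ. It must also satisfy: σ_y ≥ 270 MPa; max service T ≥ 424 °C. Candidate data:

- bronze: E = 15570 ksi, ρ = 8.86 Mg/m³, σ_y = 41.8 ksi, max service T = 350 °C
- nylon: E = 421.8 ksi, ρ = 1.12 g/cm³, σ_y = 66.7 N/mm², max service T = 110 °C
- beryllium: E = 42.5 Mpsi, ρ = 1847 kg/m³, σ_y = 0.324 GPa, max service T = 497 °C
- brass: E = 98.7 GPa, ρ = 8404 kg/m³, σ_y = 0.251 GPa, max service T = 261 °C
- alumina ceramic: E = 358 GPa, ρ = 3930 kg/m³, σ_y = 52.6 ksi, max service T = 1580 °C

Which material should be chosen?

beryllium

Screen on constraints: σ_y ≥ 270 MPa; max service T ≥ 424 °C. Survivors: beryllium, alumina ceramic.
After converting to SI:
  beryllium: E = 293.0 GPa, ρ = 1847 kg/m³
  alumina ceramic: E = 358.0 GPa, ρ = 3930 kg/m³
  beryllium: M = 159 MN·m/kg
  alumina ceramic: M = 91.1 MN·m/kg
Beryllium ranks first.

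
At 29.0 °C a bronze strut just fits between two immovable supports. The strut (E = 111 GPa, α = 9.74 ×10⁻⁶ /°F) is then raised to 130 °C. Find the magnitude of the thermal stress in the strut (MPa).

197 MPa

α = 9.74×10⁻⁶/°F × 9/5 = 17.5×10⁻⁶/K.
ΔT = 101.0 K. Constrained thermal stress σ = E·α·ΔT = 111.0×10³ MPa × 17.5×10⁻⁶ × 101.0 = 197 MPa (compressive).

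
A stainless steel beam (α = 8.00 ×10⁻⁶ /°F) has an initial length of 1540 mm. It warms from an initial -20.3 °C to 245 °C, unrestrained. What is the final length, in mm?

1545.9 mm

Convert α: 8.00×10⁻⁶/°F × (9/5) = 14.4×10⁻⁶/K.
ΔT = 245 − (-20.3) = 265.3 K.
ΔL = α·L₀·ΔT = 14.4×10⁻⁶ × 1540 mm × 265.3 K = 5.88 mm.
L = L₀ + ΔL = 1540 + 5.88 = 1545.9 mm.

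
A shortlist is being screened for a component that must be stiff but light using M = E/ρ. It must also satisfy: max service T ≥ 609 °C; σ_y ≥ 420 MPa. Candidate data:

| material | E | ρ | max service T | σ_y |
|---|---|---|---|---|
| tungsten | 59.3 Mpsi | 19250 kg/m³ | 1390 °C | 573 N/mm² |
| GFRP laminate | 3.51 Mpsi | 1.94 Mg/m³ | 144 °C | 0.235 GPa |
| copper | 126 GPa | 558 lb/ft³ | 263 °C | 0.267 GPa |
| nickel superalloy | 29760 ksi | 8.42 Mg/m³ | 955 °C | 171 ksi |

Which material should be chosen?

Screen on constraints: max service T ≥ 609 °C; σ_y ≥ 420 MPa. Survivors: tungsten, nickel superalloy.
Convert each candidate to consistent units, then evaluate M:
  tungsten: E = 408.9 GPa, ρ = 19250 kg/m³
  nickel superalloy: E = 205.2 GPa, ρ = 8420 kg/m³
  nickel superalloy: M = 24.4 MN·m/kg
  tungsten: M = 21.2 MN·m/kg
Nickel superalloy ranks first.

nickel superalloy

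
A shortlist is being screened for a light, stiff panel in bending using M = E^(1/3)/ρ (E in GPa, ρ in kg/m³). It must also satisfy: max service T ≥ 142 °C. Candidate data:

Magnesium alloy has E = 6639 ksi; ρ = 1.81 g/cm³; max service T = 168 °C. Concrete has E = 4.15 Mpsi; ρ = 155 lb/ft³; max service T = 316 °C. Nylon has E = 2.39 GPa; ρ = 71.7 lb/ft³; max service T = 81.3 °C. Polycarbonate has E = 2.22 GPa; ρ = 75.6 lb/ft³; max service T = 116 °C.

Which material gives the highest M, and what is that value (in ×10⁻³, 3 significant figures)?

Screen on constraints: max service T ≥ 142 °C. Survivors: magnesium alloy, concrete.
After converting to SI:
  magnesium alloy: E = 45.77 GPa, ρ = 1810 kg/m³
  concrete: E = 28.61 GPa, ρ = 2483 kg/m³
  magnesium alloy: M = 1.98×10⁻³
  concrete: M = 1.23×10⁻³
Highest index: magnesium alloy.

magnesium alloy, M = 1.98×10⁻³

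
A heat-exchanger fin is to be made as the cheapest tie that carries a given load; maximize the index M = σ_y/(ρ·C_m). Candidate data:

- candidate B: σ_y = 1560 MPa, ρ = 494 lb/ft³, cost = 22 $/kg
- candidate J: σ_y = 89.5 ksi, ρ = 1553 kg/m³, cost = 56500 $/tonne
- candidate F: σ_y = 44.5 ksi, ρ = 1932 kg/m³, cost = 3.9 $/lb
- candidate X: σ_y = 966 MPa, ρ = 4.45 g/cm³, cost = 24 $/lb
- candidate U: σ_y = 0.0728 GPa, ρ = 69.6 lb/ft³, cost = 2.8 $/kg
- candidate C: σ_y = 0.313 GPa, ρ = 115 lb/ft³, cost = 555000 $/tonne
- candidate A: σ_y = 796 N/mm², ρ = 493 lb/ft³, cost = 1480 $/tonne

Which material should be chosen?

candidate A

Convert each candidate to consistent units, then evaluate M:
  candidate B: σ_y = 1560 MPa, ρ = 7913 kg/m³, cost = 22.00 $/kg
  candidate J: σ_y = 617.1 MPa, ρ = 1553 kg/m³, cost = 56.50 $/kg
  candidate F: σ_y = 306.8 MPa, ρ = 1932 kg/m³, cost = 8.598 $/kg
  candidate X: σ_y = 966.0 MPa, ρ = 4450 kg/m³, cost = 52.91 $/kg
  candidate U: σ_y = 72.80 MPa, ρ = 1115 kg/m³, cost = 2.800 $/kg
  candidate C: σ_y = 313.0 MPa, ρ = 1842 kg/m³, cost = 555.0 $/kg
  candidate A: σ_y = 796.0 MPa, ρ = 7897 kg/m³, cost = 1.480 $/kg
  candidate A: M = 68.1 kN·m per $
  candidate U: M = 23.3 kN·m per $
  candidate F: M = 18.5 kN·m per $
  candidate B: M = 8.96 kN·m per $
  candidate J: M = 7.03 kN·m per $
  candidate X: M = 4.10 kN·m per $
  candidate C: M = 0.306 kN·m per $
Candidate A ranks first.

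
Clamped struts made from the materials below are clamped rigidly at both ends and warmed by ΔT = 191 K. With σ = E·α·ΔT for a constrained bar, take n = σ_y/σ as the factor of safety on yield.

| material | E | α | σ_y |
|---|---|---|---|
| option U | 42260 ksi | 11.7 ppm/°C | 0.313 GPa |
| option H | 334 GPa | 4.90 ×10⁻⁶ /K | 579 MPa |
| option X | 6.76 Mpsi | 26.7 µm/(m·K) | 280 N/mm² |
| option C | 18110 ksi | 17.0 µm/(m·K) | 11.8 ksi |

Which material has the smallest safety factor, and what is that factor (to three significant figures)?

With everything in SI (GPa, ×10⁻⁶/K, MPa):
  option U: E = 291.4, α = 11.7, σ_y = 313.0 → σ = 651 MPa, n = 0.481
  option H: E = 334.0, α = 4.90, σ_y = 579.0 → σ = 313 MPa, n = 1.85
  option X: E = 46.61, α = 26.7, σ_y = 280.0 → σ = 238 MPa, n = 1.18
  option C: E = 124.9, α = 17.0, σ_y = 81.36 → σ = 405 MPa, n = 0.201
The minimum is option C at n = 0.201.

option C, n = 0.201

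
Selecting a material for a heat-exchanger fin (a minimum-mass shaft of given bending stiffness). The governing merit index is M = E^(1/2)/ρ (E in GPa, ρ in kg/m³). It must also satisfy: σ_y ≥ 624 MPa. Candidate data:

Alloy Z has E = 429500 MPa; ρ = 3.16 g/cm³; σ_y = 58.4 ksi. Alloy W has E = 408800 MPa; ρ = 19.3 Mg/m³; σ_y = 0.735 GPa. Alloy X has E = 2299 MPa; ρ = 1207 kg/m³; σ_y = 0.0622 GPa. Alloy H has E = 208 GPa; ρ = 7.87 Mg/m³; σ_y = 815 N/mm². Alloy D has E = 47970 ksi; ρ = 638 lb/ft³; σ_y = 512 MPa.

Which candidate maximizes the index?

alloy H

Screen on constraints: σ_y ≥ 624 MPa. Survivors: alloy W, alloy H.
Putting every candidate on a common basis:
  alloy W: E = 408.8 GPa, ρ = 19300 kg/m³
  alloy H: E = 208.0 GPa, ρ = 7870 kg/m³
  alloy H: M = 1.83×10⁻³
  alloy W: M = 1.05×10⁻³
Highest index: alloy H.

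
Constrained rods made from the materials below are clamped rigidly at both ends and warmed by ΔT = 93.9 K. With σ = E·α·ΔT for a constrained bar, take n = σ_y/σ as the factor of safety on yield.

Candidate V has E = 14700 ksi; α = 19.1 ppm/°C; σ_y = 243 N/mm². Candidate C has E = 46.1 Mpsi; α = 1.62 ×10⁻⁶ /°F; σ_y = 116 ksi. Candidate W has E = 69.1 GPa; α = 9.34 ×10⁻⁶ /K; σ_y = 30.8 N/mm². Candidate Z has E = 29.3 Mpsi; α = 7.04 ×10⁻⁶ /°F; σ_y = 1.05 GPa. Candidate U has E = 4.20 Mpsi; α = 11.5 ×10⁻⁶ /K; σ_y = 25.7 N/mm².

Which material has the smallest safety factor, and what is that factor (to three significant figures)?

Converting E to GPa, α to ×10⁻⁶/K, σ_y to MPa, then σ and n for each:
  candidate V: E = 101.4, α = 19.1, σ_y = 243.0 → σ = 182 MPa, n = 1.34
  candidate C: E = 317.8, α = 2.92, σ_y = 799.8 → σ = 87.0 MPa, n = 9.19
  candidate W: E = 69.10, α = 9.34, σ_y = 30.80 → σ = 60.6 MPa, n = 0.508
  candidate Z: E = 202.0, α = 12.7, σ_y = 1050 → σ = 240 MPa, n = 4.37
  candidate U: E = 28.96, α = 11.5, σ_y = 25.70 → σ = 31.3 MPa, n = 0.822
The minimum is candidate W at n = 0.508.

candidate W, n = 0.508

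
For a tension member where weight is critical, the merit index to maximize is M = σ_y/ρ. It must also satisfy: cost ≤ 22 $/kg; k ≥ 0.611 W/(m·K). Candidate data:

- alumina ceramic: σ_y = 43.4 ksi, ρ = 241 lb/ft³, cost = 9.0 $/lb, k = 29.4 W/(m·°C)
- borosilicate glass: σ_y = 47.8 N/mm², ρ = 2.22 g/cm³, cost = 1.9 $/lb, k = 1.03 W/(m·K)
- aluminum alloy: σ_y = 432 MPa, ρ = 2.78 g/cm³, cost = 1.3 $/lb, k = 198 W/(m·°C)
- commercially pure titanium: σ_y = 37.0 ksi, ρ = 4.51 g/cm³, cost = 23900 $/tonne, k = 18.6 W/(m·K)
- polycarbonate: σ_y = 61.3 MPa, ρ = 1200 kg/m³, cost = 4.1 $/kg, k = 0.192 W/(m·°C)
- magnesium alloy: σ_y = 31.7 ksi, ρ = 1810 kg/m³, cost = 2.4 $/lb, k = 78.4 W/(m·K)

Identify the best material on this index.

aluminum alloy

Screen on constraints: cost ≤ 22 $/kg; k ≥ 0.611 W/(m·K). Survivors: alumina ceramic, borosilicate glass, aluminum alloy, magnesium alloy.
Putting every candidate on a common basis:
  alumina ceramic: σ_y = 299.2 MPa, ρ = 3860 kg/m³
  borosilicate glass: σ_y = 47.80 MPa, ρ = 2220 kg/m³
  aluminum alloy: σ_y = 432.0 MPa, ρ = 2780 kg/m³
  magnesium alloy: σ_y = 218.6 MPa, ρ = 1810 kg/m³
  aluminum alloy: M = 155 kN·m/kg
  magnesium alloy: M = 121 kN·m/kg
  alumina ceramic: M = 77.5 kN·m/kg
  borosilicate glass: M = 21.5 kN·m/kg
Highest index: aluminum alloy.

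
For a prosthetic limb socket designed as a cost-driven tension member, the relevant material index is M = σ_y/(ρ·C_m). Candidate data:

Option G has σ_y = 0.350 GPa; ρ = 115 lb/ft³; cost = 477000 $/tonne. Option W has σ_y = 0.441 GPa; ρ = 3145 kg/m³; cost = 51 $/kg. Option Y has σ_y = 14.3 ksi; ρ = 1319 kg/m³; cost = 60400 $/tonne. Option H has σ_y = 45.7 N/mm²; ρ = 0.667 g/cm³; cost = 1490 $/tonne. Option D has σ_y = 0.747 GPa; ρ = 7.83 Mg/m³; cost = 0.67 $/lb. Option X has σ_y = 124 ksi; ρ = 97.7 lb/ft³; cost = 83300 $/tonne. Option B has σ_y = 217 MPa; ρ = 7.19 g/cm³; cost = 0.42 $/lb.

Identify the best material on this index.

option D

Putting every candidate on a common basis:
  option G: σ_y = 350.0 MPa, ρ = 1842 kg/m³, cost = 477.0 $/kg
  option W: σ_y = 441.0 MPa, ρ = 3145 kg/m³, cost = 51.00 $/kg
  option Y: σ_y = 98.60 MPa, ρ = 1319 kg/m³, cost = 60.40 $/kg
  option H: σ_y = 45.70 MPa, ρ = 667.0 kg/m³, cost = 1.490 $/kg
  option D: σ_y = 747.0 MPa, ρ = 7830 kg/m³, cost = 1.477 $/kg
  option X: σ_y = 855.0 MPa, ρ = 1565 kg/m³, cost = 83.30 $/kg
  option B: σ_y = 217.0 MPa, ρ = 7190 kg/m³, cost = 0.9259 $/kg
  option D: M = 64.6 kN·m per $
  option H: M = 46.0 kN·m per $
  option B: M = 32.6 kN·m per $
  option X: M = 6.56 kN·m per $
  option W: M = 2.75 kN·m per $
  option Y: M = 1.24 kN·m per $
  option G: M = 0.398 kN·m per $
Option D has the largest M.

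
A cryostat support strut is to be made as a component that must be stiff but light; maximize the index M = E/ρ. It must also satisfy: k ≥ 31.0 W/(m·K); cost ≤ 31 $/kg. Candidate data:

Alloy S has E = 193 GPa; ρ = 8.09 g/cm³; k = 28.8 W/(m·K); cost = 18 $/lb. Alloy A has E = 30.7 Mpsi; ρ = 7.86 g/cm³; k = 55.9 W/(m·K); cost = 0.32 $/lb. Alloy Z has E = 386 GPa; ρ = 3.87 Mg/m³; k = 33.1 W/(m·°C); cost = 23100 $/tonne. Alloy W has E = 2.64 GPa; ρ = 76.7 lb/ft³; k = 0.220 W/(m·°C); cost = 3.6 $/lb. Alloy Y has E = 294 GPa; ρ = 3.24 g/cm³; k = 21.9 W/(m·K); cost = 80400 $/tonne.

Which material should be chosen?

Screen on constraints: k ≥ 31.0 W/(m·K); cost ≤ 31 $/kg. Survivors: alloy A, alloy Z.
Normalizing units and computing the index:
  alloy A: E = 211.7 GPa, ρ = 7860 kg/m³
  alloy Z: E = 386.0 GPa, ρ = 3870 kg/m³
  alloy Z: M = 99.7 MN·m/kg
  alloy A: M = 26.9 MN·m/kg
Alloy Z ranks first.

alloy Z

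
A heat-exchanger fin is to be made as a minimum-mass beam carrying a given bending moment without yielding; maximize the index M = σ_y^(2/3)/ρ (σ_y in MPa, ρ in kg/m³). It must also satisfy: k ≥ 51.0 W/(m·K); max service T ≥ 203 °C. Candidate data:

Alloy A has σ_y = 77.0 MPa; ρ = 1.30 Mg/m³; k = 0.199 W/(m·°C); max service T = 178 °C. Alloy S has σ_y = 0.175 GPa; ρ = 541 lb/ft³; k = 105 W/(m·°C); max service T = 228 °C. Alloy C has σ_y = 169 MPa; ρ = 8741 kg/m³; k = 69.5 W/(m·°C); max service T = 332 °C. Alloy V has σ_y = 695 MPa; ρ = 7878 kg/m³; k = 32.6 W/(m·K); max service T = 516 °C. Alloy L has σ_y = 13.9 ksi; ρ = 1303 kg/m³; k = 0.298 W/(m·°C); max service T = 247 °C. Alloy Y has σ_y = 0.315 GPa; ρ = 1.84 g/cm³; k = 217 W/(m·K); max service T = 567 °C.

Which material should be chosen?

Screen on constraints: k ≥ 51.0 W/(m·K); max service T ≥ 203 °C. Survivors: alloy S, alloy C, alloy Y.
Convert each candidate to consistent units, then evaluate M:
  alloy S: σ_y = 175.0 MPa, ρ = 8666 kg/m³
  alloy C: σ_y = 169.0 MPa, ρ = 8741 kg/m³
  alloy Y: σ_y = 315.0 MPa, ρ = 1840 kg/m³
  alloy Y: M = 25.2×10⁻³
  alloy S: M = 3.61×10⁻³
  alloy C: M = 3.50×10⁻³
Alloy Y ranks first.

alloy Y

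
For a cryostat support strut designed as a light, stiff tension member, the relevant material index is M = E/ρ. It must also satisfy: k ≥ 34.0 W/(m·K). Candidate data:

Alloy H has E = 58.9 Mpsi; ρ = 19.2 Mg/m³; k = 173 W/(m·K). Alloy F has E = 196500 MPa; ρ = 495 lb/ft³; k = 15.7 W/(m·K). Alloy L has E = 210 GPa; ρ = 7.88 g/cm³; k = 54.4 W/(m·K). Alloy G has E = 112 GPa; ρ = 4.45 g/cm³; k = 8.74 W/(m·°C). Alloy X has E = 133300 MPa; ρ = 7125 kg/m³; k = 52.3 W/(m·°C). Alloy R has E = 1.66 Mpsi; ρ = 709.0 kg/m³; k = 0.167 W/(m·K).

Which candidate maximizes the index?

alloy L

Screen on constraints: k ≥ 34.0 W/(m·K). Survivors: alloy H, alloy L, alloy X.
Putting every candidate on a common basis:
  alloy H: E = 406.1 GPa, ρ = 19200 kg/m³
  alloy L: E = 210.0 GPa, ρ = 7880 kg/m³
  alloy X: E = 133.3 GPa, ρ = 7125 kg/m³
  alloy L: M = 26.6 MN·m/kg
  alloy H: M = 21.2 MN·m/kg
  alloy X: M = 18.7 MN·m/kg
Highest index: alloy L.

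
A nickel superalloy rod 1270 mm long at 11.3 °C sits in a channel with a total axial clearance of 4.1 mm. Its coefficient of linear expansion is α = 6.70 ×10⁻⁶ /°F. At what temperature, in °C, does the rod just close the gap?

α = 6.70×10⁻⁶/°F × 9/5 = 12.1×10⁻⁶/K.
α·L₀·ΔT = 4.1 mm ⇒ ΔT = 4.1 / (12.1×10⁻⁶ × 1270.0) = 267.7 K.
T = 11.3 + 267.7 = 279.0 °C.

279 °C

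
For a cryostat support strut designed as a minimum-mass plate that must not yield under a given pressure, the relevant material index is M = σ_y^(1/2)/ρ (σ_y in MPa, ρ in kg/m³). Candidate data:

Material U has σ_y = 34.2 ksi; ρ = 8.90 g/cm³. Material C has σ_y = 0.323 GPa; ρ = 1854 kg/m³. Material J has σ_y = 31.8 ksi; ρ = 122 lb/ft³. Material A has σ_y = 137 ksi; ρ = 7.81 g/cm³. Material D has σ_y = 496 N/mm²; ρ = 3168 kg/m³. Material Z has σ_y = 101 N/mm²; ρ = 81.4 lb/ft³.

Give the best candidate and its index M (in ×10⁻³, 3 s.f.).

Normalizing units and computing the index:
  material U: σ_y = 235.8 MPa, ρ = 8900 kg/m³
  material C: σ_y = 323.0 MPa, ρ = 1854 kg/m³
  material J: σ_y = 219.3 MPa, ρ = 1954 kg/m³
  material A: σ_y = 944.6 MPa, ρ = 7810 kg/m³
  material D: σ_y = 496.0 MPa, ρ = 3168 kg/m³
  material Z: σ_y = 101.0 MPa, ρ = 1304 kg/m³
  material C: M = 9.69×10⁻³
  material Z: M = 7.71×10⁻³
  material J: M = 7.58×10⁻³
  material D: M = 7.03×10⁻³
  material A: M = 3.94×10⁻³
  material U: M = 1.73×10⁻³
The maximum is for material C.

material C, M = 9.69×10⁻³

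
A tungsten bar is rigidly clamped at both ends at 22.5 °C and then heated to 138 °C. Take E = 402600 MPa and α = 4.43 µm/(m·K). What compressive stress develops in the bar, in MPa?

206 MPa

E = 402600 MPa = 402.6 GPa.
ΔT = 115.5 K. Constrained thermal stress σ = E·α·ΔT = 402.6×10³ MPa × 4.43×10⁻⁶ × 115.5 = 206 MPa (compressive).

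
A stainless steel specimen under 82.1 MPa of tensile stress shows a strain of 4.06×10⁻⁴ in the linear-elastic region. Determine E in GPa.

202 GPa

E = σ/ε = 82.1 MPa / 4.06×10⁻⁴ = 202200 MPa = 202 GPa.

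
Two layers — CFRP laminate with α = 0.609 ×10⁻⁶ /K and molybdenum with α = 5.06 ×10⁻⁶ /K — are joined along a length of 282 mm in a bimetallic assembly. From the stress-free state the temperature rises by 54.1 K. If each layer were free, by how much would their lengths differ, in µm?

Δα = |0.609 − 5.06|×10⁻⁶/K = 4.45×10⁻⁶/K.
ΔL_mismatch = Δα·L·ΔT = 4.45×10⁻⁶ × 282.0 mm × 54.1 K = 67.9 µm.

67.9 µm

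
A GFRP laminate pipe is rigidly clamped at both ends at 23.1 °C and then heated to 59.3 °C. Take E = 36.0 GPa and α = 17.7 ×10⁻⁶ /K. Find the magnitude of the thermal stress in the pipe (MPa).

ΔT = 36.20 K. Constrained thermal stress σ = E·α·ΔT = 36.00×10³ MPa × 17.7×10⁻⁶ × 36.20 = 23.1 MPa (compressive).

23.1 MPa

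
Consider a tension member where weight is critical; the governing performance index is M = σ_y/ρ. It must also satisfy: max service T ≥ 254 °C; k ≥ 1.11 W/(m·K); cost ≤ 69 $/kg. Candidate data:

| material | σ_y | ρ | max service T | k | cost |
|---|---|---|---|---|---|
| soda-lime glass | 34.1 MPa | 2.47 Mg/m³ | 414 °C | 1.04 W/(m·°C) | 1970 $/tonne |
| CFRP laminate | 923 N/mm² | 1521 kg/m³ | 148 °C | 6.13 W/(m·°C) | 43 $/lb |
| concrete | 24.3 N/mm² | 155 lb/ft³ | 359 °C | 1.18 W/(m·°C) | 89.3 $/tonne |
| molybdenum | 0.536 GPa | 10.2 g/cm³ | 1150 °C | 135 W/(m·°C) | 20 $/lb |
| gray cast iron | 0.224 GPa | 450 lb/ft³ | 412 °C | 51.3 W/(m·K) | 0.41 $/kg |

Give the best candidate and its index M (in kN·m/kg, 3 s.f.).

Screen on constraints: max service T ≥ 254 °C; k ≥ 1.11 W/(m·K); cost ≤ 69 $/kg. Survivors: concrete, molybdenum, gray cast iron.
After converting to SI:
  concrete: σ_y = 24.30 MPa, ρ = 2483 kg/m³
  molybdenum: σ_y = 536.0 MPa, ρ = 10200 kg/m³
  gray cast iron: σ_y = 224.0 MPa, ρ = 7208 kg/m³
  molybdenum: M = 52.5 kN·m/kg
  gray cast iron: M = 31.1 kN·m/kg
  concrete: M = 9.79 kN·m/kg
Molybdenum has the largest M.

molybdenum, M = 52.5 kN·m/kg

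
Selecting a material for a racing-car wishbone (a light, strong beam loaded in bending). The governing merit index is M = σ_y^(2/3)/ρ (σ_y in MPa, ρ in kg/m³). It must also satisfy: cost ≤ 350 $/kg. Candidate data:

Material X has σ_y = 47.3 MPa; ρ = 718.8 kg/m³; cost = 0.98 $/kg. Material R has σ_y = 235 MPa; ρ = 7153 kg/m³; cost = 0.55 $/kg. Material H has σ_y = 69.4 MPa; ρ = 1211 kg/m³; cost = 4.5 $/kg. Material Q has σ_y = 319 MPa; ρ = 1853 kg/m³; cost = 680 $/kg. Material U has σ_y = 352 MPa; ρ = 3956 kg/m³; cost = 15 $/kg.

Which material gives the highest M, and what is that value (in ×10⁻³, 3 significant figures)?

material X, M = 18.2×10⁻³

Screen on constraints: cost ≤ 350 $/kg. Survivors: material X, material R, material H, material U.
Evaluate M for each candidate:
  material X: M = 18.2×10⁻³
  material H: M = 13.9×10⁻³
  material U: M = 12.6×10⁻³
  material R: M = 5.32×10⁻³
The maximum is for material X.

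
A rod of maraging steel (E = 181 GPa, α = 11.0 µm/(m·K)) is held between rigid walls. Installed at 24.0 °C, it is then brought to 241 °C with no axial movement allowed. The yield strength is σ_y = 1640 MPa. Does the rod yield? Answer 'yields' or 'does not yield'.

ΔT = 217.0 K. Constrained thermal stress σ = E·α·ΔT = 181.0×10³ MPa × 11.0×10⁻⁶ × 217.0 = 432 MPa (compressive).
Compare to σ_y = 1640 MPa: σ < σ_y, so it does not yield.

does not yield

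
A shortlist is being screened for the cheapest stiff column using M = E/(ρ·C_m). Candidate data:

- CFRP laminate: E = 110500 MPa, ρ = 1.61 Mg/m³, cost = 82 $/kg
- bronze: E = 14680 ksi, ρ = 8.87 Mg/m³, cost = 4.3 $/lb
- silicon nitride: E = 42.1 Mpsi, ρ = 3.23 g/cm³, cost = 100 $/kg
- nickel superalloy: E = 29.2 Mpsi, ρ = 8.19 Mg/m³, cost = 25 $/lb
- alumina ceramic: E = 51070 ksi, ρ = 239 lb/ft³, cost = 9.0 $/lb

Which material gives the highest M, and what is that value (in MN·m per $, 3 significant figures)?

Convert each candidate to consistent units, then evaluate M:
  CFRP laminate: E = 110.5 GPa, ρ = 1610 kg/m³, cost = 82.00 $/kg
  bronze: E = 101.2 GPa, ρ = 8870 kg/m³, cost = 9.480 $/kg
  silicon nitride: E = 290.3 GPa, ρ = 3230 kg/m³, cost = 100.0 $/kg
  nickel superalloy: E = 201.3 GPa, ρ = 8190 kg/m³, cost = 55.11 $/kg
  alumina ceramic: E = 352.1 GPa, ρ = 3828 kg/m³, cost = 19.84 $/kg
  alumina ceramic: M = 4.64 MN·m per $
  bronze: M = 1.20 MN·m per $
  silicon nitride: M = 0.899 MN·m per $
  CFRP laminate: M = 0.837 MN·m per $
  nickel superalloy: M = 0.446 MN·m per $
Alumina ceramic has the largest M.

alumina ceramic, M = 4.64 MN·m per $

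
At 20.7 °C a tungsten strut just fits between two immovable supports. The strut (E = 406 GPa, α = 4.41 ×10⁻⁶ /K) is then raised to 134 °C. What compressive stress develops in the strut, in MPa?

ΔT = 113.3 K. Constrained thermal stress σ = E·α·ΔT = 406.0×10³ MPa × 4.41×10⁻⁶ × 113.3 = 203 MPa (compressive).

203 MPa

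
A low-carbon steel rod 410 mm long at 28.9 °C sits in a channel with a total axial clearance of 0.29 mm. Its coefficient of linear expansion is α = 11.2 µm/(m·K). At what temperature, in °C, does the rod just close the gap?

α·L₀·ΔT = 0.29 mm ⇒ ΔT = 0.29 / (11.2×10⁻⁶ × 410.0) = 63.15 K.
T = 28.9 + 63.15 = 92.05 °C.

92.1 °C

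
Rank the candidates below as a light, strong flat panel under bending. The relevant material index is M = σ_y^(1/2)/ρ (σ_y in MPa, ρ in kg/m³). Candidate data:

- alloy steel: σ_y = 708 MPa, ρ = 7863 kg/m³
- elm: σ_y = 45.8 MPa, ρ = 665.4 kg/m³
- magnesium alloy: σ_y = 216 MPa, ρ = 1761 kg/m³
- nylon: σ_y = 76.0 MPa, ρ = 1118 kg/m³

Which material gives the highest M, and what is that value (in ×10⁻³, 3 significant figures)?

Evaluate M for each candidate:
  elm: M = 10.2×10⁻³
  magnesium alloy: M = 8.35×10⁻³
  nylon: M = 7.80×10⁻³
  alloy steel: M = 3.38×10⁻³
The maximum is for elm.

elm, M = 10.2×10⁻³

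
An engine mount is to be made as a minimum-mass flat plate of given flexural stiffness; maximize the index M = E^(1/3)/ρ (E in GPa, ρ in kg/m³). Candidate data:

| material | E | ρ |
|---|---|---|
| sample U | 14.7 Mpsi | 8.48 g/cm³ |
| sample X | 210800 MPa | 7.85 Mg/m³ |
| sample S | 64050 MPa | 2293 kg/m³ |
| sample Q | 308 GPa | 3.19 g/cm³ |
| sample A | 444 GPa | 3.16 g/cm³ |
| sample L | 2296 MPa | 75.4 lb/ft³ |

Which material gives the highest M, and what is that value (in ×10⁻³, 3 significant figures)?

Convert each candidate to consistent units, then evaluate M:
  sample U: E = 101.4 GPa, ρ = 8480 kg/m³
  sample X: E = 210.8 GPa, ρ = 7850 kg/m³
  sample S: E = 64.05 GPa, ρ = 2293 kg/m³
  sample Q: E = 308.0 GPa, ρ = 3190 kg/m³
  sample A: E = 444.0 GPa, ρ = 3160 kg/m³
  sample L: E = 2.296 GPa, ρ = 1208 kg/m³
  sample A: M = 2.41×10⁻³
  sample Q: M = 2.12×10⁻³
  sample S: M = 1.74×10⁻³
  sample L: M = 1.09×10⁻³
  sample X: M = 0.758×10⁻³
  sample U: M = 0.550×10⁻³
Sample A has the largest M.

sample A, M = 2.41×10⁻³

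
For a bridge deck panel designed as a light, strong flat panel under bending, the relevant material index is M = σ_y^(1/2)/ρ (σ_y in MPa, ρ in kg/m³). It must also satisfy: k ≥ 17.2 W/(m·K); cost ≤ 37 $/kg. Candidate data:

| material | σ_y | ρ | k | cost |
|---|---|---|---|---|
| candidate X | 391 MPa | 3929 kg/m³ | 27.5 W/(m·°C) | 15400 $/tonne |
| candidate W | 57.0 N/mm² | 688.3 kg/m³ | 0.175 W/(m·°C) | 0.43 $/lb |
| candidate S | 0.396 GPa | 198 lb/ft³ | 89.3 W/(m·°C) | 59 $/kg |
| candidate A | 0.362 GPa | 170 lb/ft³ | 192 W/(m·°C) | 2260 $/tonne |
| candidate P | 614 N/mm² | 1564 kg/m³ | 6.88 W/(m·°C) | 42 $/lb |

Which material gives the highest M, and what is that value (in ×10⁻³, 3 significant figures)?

candidate A, M = 6.99×10⁻³

Screen on constraints: k ≥ 17.2 W/(m·K); cost ≤ 37 $/kg. Survivors: candidate X, candidate A.
Convert each candidate to consistent units, then evaluate M:
  candidate X: σ_y = 391.0 MPa, ρ = 3929 kg/m³
  candidate A: σ_y = 362.0 MPa, ρ = 2723 kg/m³
  candidate A: M = 6.99×10⁻³
  candidate X: M = 5.03×10⁻³
Highest index: candidate A.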